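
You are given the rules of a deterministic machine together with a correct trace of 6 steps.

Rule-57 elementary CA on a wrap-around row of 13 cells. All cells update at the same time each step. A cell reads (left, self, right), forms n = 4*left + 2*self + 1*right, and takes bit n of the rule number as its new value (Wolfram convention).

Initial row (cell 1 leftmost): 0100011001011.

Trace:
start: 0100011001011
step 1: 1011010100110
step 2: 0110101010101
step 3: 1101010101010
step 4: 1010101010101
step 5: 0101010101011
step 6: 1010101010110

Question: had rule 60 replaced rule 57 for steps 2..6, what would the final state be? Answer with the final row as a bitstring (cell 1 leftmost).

(re-executing steps 2..6 under rule 60; state before step 2: 1011010100110)
step 2: 1110111110101
step 3: 0001100001111
step 4: 1001010001000
step 5: 1101111001100
step 6: 1011000101010

1011000101010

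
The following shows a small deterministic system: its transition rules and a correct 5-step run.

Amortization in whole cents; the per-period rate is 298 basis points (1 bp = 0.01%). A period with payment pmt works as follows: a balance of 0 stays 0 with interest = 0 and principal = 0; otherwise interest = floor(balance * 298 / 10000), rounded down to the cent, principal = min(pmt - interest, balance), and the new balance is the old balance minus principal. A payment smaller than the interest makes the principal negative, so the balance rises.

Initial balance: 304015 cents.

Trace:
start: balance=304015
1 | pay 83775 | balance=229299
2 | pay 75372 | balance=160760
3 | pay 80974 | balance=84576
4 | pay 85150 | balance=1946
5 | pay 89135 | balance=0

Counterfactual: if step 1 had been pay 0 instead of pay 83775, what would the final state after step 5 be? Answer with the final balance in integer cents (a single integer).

(re-executing from step 1 with the substitution; state before step 1: balance=304015)
1 | pay 0 | balance=313074
2 | pay 75372 | balance=247031
3 | pay 80974 | balance=173418
4 | pay 85150 | balance=93435
5 | pay 89135 | balance=7084

7084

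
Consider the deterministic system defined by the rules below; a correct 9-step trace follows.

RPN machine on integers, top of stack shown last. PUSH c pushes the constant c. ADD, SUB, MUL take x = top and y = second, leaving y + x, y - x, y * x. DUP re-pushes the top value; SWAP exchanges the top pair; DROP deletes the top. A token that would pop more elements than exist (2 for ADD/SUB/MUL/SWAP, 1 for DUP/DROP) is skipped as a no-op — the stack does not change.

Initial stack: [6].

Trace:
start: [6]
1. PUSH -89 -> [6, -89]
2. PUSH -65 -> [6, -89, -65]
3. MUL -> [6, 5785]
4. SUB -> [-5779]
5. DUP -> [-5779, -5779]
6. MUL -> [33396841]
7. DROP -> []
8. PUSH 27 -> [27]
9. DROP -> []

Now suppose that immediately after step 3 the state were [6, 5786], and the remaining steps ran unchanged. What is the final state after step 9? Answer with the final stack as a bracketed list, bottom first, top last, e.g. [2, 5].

[]

state after step 3 := [6, 5786]
4. SUB -> [-5780]
5. DUP -> [-5780, -5780]
6. MUL -> [33408400]
7. DROP -> []
8. PUSH 27 -> [27]
9. DROP -> []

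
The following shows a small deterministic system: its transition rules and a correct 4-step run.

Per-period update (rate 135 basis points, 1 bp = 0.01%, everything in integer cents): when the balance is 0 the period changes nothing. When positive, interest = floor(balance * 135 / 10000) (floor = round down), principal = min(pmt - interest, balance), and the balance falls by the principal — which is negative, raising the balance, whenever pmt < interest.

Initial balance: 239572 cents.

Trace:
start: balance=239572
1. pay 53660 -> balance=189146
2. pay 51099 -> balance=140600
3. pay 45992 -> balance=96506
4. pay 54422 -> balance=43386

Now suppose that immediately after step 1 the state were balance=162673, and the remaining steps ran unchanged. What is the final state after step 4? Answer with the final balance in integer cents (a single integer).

15826

state after step 1 := balance=162673
2. pay 51099 -> balance=113770
3. pay 45992 -> balance=69313
4. pay 54422 -> balance=15826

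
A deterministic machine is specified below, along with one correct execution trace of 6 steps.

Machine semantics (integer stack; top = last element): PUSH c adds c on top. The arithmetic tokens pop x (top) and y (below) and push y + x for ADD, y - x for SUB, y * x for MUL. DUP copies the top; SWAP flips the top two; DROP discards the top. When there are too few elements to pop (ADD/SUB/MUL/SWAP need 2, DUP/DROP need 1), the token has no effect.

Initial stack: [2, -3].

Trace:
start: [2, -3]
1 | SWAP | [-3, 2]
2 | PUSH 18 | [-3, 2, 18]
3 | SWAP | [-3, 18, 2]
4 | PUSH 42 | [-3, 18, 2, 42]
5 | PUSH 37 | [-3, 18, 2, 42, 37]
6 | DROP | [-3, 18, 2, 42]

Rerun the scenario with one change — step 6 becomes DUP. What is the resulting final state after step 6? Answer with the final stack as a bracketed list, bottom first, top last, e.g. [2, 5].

[-3, 18, 2, 42, 37, 37]

(re-executing from step 6 with the substitution; state before step 6: [-3, 18, 2, 42, 37])
6 | DUP | [-3, 18, 2, 42, 37, 37]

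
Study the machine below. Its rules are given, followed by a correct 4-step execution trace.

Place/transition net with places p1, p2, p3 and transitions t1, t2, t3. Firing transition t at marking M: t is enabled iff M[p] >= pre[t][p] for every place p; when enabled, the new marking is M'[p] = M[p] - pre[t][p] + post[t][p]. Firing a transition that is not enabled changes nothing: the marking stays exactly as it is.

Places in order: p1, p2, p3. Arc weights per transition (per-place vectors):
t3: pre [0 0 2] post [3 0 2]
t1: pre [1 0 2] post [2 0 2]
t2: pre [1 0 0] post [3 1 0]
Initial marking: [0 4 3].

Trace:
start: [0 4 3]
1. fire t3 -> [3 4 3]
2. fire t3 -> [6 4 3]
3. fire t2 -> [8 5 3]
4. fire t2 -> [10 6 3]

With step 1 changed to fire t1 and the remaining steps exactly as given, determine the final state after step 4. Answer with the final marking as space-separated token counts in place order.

(re-executing from step 1 with the substitution; state before step 1: [0 4 3])
1. fire t1 -> [0 4 3]
2. fire t3 -> [3 4 3]
3. fire t2 -> [5 5 3]
4. fire t2 -> [7 6 3]

7 6 3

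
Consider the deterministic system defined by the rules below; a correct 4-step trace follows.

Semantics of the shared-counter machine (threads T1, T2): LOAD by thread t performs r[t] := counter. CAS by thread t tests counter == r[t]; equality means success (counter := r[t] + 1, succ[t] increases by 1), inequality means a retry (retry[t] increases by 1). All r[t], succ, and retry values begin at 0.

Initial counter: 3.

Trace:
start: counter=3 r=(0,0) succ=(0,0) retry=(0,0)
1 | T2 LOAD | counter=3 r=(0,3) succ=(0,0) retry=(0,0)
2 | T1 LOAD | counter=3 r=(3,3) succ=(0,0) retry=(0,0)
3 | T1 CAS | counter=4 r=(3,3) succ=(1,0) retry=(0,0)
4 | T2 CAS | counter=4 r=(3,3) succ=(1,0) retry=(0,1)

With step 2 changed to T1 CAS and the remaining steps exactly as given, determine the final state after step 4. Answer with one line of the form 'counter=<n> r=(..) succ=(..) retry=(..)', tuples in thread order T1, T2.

(re-executing from step 2 with the substitution; state before step 2: counter=3 r=(0,3) succ=(0,0) retry=(0,0))
2 | T1 CAS | counter=3 r=(0,3) succ=(0,0) retry=(1,0)
3 | T1 CAS | counter=3 r=(0,3) succ=(0,0) retry=(2,0)
4 | T2 CAS | counter=4 r=(0,3) succ=(0,1) retry=(2,0)

counter=4 r=(0,3) succ=(0,1) retry=(2,0)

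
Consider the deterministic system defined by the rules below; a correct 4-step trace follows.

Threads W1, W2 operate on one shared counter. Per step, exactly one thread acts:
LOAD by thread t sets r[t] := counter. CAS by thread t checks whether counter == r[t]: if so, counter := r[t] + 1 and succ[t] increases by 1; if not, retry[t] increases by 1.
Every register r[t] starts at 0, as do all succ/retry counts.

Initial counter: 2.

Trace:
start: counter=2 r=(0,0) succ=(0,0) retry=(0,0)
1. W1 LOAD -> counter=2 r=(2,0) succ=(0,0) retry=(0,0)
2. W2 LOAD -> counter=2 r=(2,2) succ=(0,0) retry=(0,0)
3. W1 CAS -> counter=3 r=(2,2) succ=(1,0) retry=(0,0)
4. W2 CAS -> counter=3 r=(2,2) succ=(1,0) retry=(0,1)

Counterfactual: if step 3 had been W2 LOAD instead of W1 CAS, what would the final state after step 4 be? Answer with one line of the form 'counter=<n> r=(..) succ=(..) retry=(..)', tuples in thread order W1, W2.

counter=3 r=(2,2) succ=(0,1) retry=(0,0)

(re-executing from step 3 with the substitution; state before step 3: counter=2 r=(2,2) succ=(0,0) retry=(0,0))
3. W2 LOAD -> counter=2 r=(2,2) succ=(0,0) retry=(0,0)
4. W2 CAS -> counter=3 r=(2,2) succ=(0,1) retry=(0,0)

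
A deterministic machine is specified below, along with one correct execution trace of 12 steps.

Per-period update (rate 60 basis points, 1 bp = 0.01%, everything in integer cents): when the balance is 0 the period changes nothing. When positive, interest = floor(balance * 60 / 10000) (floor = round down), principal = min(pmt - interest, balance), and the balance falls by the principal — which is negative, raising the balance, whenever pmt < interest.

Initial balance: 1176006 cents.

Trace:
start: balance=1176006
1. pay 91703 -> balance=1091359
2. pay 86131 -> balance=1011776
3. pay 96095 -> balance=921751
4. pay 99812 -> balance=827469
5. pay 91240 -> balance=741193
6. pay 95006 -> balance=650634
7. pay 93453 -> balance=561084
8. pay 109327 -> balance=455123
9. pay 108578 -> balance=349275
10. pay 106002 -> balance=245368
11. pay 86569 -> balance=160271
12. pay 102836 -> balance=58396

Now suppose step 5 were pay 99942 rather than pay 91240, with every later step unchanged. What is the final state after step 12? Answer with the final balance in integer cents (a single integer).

49322

(re-executing from step 5 with the substitution; state before step 5: balance=827469)
5. pay 99942 -> balance=732491
6. pay 95006 -> balance=641879
7. pay 93453 -> balance=552277
8. pay 109327 -> balance=446263
9. pay 108578 -> balance=340362
10. pay 106002 -> balance=236402
11. pay 86569 -> balance=151251
12. pay 102836 -> balance=49322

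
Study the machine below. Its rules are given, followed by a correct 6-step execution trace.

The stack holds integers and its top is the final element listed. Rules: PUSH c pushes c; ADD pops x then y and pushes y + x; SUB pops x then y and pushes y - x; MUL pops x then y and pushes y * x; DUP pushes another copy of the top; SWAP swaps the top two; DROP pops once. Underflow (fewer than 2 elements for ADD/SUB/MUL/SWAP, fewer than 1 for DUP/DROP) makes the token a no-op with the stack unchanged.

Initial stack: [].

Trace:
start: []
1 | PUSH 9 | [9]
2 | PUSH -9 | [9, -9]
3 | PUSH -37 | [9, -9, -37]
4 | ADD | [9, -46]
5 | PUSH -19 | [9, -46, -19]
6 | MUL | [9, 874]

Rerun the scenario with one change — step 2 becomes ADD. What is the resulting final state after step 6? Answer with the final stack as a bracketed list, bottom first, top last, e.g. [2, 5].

[532]

(re-executing from step 2 with the substitution; state before step 2: [9])
2 | ADD | [9]
3 | PUSH -37 | [9, -37]
4 | ADD | [-28]
5 | PUSH -19 | [-28, -19]
6 | MUL | [532]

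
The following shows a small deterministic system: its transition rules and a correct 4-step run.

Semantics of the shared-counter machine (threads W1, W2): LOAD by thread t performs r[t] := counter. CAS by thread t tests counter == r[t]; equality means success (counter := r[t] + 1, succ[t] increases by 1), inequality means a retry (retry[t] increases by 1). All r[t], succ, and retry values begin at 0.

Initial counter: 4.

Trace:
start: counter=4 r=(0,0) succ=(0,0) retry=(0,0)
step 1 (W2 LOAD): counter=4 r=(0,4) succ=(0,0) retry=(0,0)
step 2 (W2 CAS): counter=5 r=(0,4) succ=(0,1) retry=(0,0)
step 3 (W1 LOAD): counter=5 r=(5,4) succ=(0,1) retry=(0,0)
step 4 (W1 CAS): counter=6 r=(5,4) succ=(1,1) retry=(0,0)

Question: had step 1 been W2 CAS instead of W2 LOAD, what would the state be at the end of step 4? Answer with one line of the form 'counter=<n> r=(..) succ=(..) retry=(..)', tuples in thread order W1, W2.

counter=5 r=(4,0) succ=(1,0) retry=(0,2)

(re-executing from step 1 with the substitution; state before step 1: counter=4 r=(0,0) succ=(0,0) retry=(0,0))
step 1 (W2 CAS): counter=4 r=(0,0) succ=(0,0) retry=(0,1)
step 2 (W2 CAS): counter=4 r=(0,0) succ=(0,0) retry=(0,2)
step 3 (W1 LOAD): counter=4 r=(4,0) succ=(0,0) retry=(0,2)
step 4 (W1 CAS): counter=5 r=(4,0) succ=(1,0) retry=(0,2)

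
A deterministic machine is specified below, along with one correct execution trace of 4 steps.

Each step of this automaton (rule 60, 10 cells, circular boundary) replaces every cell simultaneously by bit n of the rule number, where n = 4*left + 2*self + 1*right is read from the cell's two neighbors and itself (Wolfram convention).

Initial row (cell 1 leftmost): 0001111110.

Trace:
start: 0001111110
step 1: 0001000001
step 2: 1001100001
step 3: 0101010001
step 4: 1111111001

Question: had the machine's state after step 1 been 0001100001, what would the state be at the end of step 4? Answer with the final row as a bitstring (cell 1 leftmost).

state after step 1 := 0001100001
step 2: 1001010001
step 3: 0101111001
step 4: 1111000101

1111000101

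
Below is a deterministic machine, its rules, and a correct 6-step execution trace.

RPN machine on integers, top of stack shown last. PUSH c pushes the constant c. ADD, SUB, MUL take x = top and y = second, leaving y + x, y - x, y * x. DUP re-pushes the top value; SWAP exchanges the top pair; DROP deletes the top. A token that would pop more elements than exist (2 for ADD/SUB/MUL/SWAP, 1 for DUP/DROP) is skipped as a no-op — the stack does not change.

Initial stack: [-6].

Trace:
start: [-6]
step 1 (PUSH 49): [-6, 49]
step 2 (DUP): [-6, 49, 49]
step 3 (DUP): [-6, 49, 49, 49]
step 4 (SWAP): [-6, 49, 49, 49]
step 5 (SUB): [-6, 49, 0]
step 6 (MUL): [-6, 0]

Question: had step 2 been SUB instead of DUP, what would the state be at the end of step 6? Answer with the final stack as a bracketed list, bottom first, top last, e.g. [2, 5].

(re-executing from step 2 with the substitution; state before step 2: [-6, 49])
step 2 (SUB): [-55]
step 3 (DUP): [-55, -55]
step 4 (SWAP): [-55, -55]
step 5 (SUB): [0]
step 6 (MUL): [0]

[0]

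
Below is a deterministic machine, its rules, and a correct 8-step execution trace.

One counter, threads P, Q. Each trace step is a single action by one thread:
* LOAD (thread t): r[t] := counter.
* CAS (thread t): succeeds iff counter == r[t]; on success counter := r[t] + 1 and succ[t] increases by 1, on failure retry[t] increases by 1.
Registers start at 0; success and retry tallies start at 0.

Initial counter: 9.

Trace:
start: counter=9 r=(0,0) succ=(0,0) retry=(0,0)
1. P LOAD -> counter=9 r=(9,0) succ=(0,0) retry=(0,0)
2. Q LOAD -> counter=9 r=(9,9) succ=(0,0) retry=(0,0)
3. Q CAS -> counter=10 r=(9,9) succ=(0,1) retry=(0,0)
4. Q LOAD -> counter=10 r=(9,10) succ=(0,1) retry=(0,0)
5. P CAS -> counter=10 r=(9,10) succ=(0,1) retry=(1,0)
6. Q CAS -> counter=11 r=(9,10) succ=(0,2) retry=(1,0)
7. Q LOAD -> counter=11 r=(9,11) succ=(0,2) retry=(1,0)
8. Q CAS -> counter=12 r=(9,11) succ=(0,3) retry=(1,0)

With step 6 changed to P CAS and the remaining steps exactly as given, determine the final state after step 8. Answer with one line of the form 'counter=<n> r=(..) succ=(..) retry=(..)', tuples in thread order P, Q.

counter=11 r=(9,10) succ=(0,2) retry=(2,0)

(re-executing from step 6 with the substitution; state before step 6: counter=10 r=(9,10) succ=(0,1) retry=(1,0))
6. P CAS -> counter=10 r=(9,10) succ=(0,1) retry=(2,0)
7. Q LOAD -> counter=10 r=(9,10) succ=(0,1) retry=(2,0)
8. Q CAS -> counter=11 r=(9,10) succ=(0,2) retry=(2,0)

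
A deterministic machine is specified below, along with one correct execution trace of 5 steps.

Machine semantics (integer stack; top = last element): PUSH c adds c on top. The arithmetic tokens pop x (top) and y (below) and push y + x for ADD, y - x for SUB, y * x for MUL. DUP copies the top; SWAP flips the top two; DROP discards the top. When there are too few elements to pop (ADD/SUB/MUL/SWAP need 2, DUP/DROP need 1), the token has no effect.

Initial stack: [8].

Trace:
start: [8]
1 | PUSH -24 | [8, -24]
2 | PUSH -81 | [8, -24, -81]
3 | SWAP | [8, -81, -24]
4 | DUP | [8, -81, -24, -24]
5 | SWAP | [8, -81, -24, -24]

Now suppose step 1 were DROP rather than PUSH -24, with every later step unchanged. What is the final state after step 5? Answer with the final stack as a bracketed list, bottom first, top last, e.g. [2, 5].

[-81, -81]

(re-executing from step 1 with the substitution; state before step 1: [8])
1 | DROP | []
2 | PUSH -81 | [-81]
3 | SWAP | [-81]
4 | DUP | [-81, -81]
5 | SWAP | [-81, -81]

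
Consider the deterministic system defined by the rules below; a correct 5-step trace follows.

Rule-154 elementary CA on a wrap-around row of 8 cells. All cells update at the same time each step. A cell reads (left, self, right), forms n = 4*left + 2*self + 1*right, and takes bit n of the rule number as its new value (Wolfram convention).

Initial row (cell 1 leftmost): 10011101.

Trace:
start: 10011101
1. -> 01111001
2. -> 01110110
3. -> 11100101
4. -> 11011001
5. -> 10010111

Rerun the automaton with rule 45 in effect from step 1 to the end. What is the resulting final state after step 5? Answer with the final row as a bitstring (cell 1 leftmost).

(re-executing steps 1..5 under rule 45; state before step 1: 10011101)
1. -> 00010011
2. -> 01010010
3. -> 01110010
4. -> 01000010
5. -> 01011010

01011010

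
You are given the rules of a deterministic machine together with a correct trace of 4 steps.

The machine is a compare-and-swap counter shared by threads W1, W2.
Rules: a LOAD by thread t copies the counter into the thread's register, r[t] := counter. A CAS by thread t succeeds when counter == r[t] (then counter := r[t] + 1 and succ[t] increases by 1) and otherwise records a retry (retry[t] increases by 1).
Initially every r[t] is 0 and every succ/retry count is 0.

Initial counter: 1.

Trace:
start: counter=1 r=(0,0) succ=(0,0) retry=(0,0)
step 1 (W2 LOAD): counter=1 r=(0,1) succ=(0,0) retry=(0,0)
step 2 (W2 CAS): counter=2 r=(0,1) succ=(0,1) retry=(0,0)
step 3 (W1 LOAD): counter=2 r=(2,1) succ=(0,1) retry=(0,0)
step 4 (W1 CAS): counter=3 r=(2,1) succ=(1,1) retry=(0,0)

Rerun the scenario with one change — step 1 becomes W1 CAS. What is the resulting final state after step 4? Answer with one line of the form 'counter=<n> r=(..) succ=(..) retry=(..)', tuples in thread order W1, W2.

counter=2 r=(1,0) succ=(1,0) retry=(1,1)

(re-executing from step 1 with the substitution; state before step 1: counter=1 r=(0,0) succ=(0,0) retry=(0,0))
step 1 (W1 CAS): counter=1 r=(0,0) succ=(0,0) retry=(1,0)
step 2 (W2 CAS): counter=1 r=(0,0) succ=(0,0) retry=(1,1)
step 3 (W1 LOAD): counter=1 r=(1,0) succ=(0,0) retry=(1,1)
step 4 (W1 CAS): counter=2 r=(1,0) succ=(1,0) retry=(1,1)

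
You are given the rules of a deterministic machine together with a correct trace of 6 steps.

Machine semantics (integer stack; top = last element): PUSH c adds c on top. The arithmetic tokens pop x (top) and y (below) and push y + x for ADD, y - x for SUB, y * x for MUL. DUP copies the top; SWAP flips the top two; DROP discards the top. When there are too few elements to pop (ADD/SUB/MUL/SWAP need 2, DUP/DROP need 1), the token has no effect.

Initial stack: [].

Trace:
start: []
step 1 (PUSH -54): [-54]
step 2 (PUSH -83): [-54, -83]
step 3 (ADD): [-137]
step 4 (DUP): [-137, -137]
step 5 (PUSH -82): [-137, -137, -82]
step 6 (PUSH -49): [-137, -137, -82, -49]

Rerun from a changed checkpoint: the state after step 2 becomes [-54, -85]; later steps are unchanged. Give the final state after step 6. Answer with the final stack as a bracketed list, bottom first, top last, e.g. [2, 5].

[-139, -139, -82, -49]

state after step 2 := [-54, -85]
step 3 (ADD): [-139]
step 4 (DUP): [-139, -139]
step 5 (PUSH -82): [-139, -139, -82]
step 6 (PUSH -49): [-139, -139, -82, -49]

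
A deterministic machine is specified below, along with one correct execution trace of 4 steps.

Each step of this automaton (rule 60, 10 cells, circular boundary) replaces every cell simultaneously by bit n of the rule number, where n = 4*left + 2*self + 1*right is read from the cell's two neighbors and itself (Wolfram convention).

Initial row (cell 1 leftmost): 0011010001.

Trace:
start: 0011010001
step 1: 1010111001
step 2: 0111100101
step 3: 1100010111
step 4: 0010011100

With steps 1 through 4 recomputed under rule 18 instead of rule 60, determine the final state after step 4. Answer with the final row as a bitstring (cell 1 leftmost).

1000000100

(re-executing steps 1..4 under rule 18; state before step 1: 0011010001)
step 1: 1100001010
step 2: 0010010000
step 3: 0101101000
step 4: 1000000100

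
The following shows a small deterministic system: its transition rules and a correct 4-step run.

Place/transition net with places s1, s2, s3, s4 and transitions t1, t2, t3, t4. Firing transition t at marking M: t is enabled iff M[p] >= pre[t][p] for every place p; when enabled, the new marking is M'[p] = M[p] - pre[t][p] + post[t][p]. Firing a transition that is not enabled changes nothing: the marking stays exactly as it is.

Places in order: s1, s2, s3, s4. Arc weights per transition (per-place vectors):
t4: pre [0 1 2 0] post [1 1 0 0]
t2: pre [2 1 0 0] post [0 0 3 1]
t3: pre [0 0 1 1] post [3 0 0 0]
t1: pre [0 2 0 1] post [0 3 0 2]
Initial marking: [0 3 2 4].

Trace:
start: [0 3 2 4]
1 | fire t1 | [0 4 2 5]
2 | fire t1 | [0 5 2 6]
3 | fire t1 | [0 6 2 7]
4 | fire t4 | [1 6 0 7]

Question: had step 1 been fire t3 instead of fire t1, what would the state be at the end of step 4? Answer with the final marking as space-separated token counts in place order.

(re-executing from step 1 with the substitution; state before step 1: [0 3 2 4])
1 | fire t3 | [3 3 1 3]
2 | fire t1 | [3 4 1 4]
3 | fire t1 | [3 5 1 5]
4 | fire t4 | [3 5 1 5]

3 5 1 5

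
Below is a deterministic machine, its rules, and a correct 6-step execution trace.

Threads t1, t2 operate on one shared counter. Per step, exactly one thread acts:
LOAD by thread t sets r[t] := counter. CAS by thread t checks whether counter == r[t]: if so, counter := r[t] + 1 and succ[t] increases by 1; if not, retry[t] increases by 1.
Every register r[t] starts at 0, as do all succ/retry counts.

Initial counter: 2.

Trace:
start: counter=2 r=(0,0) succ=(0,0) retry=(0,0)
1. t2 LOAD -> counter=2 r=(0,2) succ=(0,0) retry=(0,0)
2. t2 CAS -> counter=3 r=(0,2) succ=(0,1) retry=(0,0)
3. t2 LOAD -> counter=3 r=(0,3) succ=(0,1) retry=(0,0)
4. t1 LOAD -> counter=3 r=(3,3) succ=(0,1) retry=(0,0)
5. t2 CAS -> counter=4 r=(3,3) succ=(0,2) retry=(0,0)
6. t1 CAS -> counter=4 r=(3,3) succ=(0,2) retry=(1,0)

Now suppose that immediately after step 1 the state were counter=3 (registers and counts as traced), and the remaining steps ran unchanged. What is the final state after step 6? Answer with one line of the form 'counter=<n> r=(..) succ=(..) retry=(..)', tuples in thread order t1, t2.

counter=4 r=(3,3) succ=(0,1) retry=(1,1)

state after step 1 := counter=3 r=(0,2) succ=(0,0) retry=(0,0)
2. t2 CAS -> counter=3 r=(0,2) succ=(0,0) retry=(0,1)
3. t2 LOAD -> counter=3 r=(0,3) succ=(0,0) retry=(0,1)
4. t1 LOAD -> counter=3 r=(3,3) succ=(0,0) retry=(0,1)
5. t2 CAS -> counter=4 r=(3,3) succ=(0,1) retry=(0,1)
6. t1 CAS -> counter=4 r=(3,3) succ=(0,1) retry=(1,1)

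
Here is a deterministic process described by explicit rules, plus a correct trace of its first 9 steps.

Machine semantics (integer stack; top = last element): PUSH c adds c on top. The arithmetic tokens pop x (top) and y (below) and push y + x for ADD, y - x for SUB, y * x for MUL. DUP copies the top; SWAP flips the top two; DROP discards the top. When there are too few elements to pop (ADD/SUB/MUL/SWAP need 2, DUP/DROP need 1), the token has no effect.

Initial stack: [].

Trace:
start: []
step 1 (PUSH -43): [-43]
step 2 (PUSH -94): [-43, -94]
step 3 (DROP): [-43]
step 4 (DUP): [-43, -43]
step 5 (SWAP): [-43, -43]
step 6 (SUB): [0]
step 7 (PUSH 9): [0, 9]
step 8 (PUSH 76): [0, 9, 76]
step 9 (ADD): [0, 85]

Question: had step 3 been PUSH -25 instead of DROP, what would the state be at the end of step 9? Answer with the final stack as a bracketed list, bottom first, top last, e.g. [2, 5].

[-43, -94, 0, 85]

(re-executing from step 3 with the substitution; state before step 3: [-43, -94])
step 3 (PUSH -25): [-43, -94, -25]
step 4 (DUP): [-43, -94, -25, -25]
step 5 (SWAP): [-43, -94, -25, -25]
step 6 (SUB): [-43, -94, 0]
step 7 (PUSH 9): [-43, -94, 0, 9]
step 8 (PUSH 76): [-43, -94, 0, 9, 76]
step 9 (ADD): [-43, -94, 0, 85]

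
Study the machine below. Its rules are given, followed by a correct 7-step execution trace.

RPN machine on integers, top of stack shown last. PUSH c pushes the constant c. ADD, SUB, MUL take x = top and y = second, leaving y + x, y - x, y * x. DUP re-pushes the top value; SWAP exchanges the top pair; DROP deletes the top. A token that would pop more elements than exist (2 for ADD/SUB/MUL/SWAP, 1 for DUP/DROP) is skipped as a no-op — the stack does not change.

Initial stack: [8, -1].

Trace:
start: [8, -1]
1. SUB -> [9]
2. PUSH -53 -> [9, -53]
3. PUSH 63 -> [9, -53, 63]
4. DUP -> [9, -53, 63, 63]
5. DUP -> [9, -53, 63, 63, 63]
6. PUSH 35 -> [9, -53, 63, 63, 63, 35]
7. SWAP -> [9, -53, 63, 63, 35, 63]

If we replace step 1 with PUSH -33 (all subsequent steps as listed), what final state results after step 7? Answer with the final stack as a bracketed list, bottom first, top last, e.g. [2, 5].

(re-executing from step 1 with the substitution; state before step 1: [8, -1])
1. PUSH -33 -> [8, -1, -33]
2. PUSH -53 -> [8, -1, -33, -53]
3. PUSH 63 -> [8, -1, -33, -53, 63]
4. DUP -> [8, -1, -33, -53, 63, 63]
5. DUP -> [8, -1, -33, -53, 63, 63, 63]
6. PUSH 35 -> [8, -1, -33, -53, 63, 63, 63, 35]
7. SWAP -> [8, -1, -33, -53, 63, 63, 35, 63]

[8, -1, -33, -53, 63, 63, 35, 63]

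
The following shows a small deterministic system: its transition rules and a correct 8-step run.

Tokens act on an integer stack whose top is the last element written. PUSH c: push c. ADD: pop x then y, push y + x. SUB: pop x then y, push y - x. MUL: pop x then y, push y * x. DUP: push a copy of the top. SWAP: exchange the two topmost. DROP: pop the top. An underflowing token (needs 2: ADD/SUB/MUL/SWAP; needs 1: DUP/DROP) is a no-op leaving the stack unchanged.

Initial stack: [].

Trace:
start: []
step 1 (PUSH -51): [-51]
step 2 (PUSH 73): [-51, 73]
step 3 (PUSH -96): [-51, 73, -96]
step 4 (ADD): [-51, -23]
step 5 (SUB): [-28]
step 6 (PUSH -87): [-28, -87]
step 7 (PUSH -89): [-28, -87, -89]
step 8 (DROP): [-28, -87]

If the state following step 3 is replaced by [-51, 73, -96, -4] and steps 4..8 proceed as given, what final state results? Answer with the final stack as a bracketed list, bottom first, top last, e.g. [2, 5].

state after step 3 := [-51, 73, -96, -4]
step 4 (ADD): [-51, 73, -100]
step 5 (SUB): [-51, 173]
step 6 (PUSH -87): [-51, 173, -87]
step 7 (PUSH -89): [-51, 173, -87, -89]
step 8 (DROP): [-51, 173, -87]

[-51, 173, -87]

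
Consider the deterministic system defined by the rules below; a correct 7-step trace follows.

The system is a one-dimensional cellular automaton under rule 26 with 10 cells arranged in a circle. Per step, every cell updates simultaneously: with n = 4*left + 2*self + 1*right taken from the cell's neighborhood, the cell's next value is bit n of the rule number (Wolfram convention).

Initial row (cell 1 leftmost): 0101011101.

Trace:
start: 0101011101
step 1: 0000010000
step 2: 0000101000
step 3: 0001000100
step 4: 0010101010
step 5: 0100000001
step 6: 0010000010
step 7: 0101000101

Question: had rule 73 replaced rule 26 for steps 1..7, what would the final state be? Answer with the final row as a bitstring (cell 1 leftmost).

(re-executing steps 1..7 under rule 73; state before step 1: 0101011101)
step 1: 0000010100
step 2: 1111000001
step 3: 0001011101
step 4: 0100010100
step 5: 0001000001
step 6: 0100011100
step 7: 0001010101

0001010101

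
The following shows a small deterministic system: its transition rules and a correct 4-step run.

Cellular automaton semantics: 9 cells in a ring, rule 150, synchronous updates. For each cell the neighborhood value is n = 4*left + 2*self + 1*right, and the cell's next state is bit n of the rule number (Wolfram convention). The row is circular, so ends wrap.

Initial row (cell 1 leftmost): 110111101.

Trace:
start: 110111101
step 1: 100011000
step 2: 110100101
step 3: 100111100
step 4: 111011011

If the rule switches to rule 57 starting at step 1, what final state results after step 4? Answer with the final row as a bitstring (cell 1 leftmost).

101101010

(re-executing steps 1..4 under rule 57; state before step 1: 110111101)
step 1: 001100011
step 2: 101011010
step 3: 010110101
step 4: 101101010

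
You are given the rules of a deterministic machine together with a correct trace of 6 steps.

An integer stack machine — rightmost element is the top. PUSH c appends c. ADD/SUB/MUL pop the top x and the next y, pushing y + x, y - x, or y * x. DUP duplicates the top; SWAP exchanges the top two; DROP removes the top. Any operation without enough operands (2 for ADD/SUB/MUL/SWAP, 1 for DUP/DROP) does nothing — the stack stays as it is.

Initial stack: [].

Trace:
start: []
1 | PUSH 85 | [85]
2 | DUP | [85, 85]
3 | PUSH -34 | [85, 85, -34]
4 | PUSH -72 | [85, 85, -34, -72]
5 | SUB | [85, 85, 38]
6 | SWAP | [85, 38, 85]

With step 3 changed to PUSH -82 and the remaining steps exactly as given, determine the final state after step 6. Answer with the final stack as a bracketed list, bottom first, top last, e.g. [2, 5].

(re-executing from step 3 with the substitution; state before step 3: [85, 85])
3 | PUSH -82 | [85, 85, -82]
4 | PUSH -72 | [85, 85, -82, -72]
5 | SUB | [85, 85, -10]
6 | SWAP | [85, -10, 85]

[85, -10, 85]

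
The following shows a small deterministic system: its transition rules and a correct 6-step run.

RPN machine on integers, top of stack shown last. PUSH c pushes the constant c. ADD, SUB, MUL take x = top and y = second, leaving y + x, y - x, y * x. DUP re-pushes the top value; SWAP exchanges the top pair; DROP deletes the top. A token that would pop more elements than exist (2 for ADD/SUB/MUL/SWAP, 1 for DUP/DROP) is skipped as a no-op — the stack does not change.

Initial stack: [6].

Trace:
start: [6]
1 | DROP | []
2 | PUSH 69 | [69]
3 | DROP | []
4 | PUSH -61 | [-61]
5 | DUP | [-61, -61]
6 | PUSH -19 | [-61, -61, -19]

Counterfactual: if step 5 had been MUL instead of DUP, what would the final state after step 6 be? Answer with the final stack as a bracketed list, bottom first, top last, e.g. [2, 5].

(re-executing from step 5 with the substitution; state before step 5: [-61])
5 | MUL | [-61]
6 | PUSH -19 | [-61, -19]

[-61, -19]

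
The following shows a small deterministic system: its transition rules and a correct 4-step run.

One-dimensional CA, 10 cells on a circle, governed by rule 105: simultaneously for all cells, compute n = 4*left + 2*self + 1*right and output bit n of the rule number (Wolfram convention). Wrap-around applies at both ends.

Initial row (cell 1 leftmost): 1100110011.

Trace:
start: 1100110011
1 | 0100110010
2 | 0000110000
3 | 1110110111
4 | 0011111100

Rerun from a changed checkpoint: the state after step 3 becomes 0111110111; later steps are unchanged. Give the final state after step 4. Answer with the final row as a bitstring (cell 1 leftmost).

1100011101

state after step 3 := 0111110111
4 | 1100011101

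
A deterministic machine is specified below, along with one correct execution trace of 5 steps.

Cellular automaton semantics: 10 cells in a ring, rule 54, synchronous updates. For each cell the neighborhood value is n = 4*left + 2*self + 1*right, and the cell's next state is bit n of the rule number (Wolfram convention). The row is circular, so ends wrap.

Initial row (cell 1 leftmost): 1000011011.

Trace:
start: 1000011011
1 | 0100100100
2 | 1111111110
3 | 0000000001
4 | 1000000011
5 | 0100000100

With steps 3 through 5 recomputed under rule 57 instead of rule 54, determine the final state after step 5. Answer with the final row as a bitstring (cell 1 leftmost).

1100000010

(re-executing steps 3..5 under rule 57; state before step 3: 1111111110)
3 | 1000000001
4 | 0111111101
5 | 1100000010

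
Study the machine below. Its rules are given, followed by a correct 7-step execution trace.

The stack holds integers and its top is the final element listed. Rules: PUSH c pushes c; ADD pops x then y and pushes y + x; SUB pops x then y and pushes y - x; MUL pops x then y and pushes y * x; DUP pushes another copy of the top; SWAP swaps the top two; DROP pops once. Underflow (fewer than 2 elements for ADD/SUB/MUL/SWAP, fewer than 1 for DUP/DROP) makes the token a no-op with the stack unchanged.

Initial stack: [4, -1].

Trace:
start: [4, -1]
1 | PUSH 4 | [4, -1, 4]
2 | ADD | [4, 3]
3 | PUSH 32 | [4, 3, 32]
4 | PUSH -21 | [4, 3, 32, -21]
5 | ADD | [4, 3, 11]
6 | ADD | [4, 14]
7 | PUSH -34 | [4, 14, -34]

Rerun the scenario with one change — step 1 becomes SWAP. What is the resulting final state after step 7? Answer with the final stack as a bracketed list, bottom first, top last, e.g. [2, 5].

[14, -34]

(re-executing from step 1 with the substitution; state before step 1: [4, -1])
1 | SWAP | [-1, 4]
2 | ADD | [3]
3 | PUSH 32 | [3, 32]
4 | PUSH -21 | [3, 32, -21]
5 | ADD | [3, 11]
6 | ADD | [14]
7 | PUSH -34 | [14, -34]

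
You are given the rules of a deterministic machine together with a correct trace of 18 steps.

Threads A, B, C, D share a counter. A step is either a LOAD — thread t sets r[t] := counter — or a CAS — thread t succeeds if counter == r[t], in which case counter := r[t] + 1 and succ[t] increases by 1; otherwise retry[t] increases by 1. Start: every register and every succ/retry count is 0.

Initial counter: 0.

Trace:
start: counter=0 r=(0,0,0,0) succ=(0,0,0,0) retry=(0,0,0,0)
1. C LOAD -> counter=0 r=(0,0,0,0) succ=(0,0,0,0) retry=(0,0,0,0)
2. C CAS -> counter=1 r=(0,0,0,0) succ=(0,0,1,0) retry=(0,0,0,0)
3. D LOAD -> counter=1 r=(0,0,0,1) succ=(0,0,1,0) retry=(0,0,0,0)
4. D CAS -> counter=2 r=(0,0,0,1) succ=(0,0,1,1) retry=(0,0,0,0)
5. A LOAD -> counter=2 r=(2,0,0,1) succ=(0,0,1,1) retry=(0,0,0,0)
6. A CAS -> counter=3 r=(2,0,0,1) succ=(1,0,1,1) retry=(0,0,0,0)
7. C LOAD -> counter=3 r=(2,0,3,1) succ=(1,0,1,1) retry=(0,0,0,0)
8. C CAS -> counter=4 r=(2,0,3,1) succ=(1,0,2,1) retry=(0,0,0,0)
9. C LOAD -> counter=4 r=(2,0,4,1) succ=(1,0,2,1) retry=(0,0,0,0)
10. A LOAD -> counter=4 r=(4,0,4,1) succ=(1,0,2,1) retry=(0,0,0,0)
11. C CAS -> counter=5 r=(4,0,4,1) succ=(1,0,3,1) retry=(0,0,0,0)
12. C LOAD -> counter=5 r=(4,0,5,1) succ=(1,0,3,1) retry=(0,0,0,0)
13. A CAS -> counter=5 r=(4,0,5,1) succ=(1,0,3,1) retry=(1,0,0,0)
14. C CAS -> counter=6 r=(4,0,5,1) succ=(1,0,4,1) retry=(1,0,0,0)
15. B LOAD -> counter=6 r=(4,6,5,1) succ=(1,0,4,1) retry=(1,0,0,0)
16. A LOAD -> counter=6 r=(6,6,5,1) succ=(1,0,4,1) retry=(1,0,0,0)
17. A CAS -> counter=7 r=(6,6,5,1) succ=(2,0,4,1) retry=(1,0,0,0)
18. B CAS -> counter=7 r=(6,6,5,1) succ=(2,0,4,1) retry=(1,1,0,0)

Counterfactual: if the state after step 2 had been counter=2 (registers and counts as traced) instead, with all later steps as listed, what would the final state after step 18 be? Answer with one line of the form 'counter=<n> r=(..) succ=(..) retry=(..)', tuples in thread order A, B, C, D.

counter=8 r=(7,7,6,2) succ=(2,0,4,1) retry=(1,1,0,0)

state after step 2 := counter=2 r=(0,0,0,0) succ=(0,0,1,0) retry=(0,0,0,0)
3. D LOAD -> counter=2 r=(0,0,0,2) succ=(0,0,1,0) retry=(0,0,0,0)
4. D CAS -> counter=3 r=(0,0,0,2) succ=(0,0,1,1) retry=(0,0,0,0)
5. A LOAD -> counter=3 r=(3,0,0,2) succ=(0,0,1,1) retry=(0,0,0,0)
6. A CAS -> counter=4 r=(3,0,0,2) succ=(1,0,1,1) retry=(0,0,0,0)
7. C LOAD -> counter=4 r=(3,0,4,2) succ=(1,0,1,1) retry=(0,0,0,0)
8. C CAS -> counter=5 r=(3,0,4,2) succ=(1,0,2,1) retry=(0,0,0,0)
9. C LOAD -> counter=5 r=(3,0,5,2) succ=(1,0,2,1) retry=(0,0,0,0)
10. A LOAD -> counter=5 r=(5,0,5,2) succ=(1,0,2,1) retry=(0,0,0,0)
11. C CAS -> counter=6 r=(5,0,5,2) succ=(1,0,3,1) retry=(0,0,0,0)
12. C LOAD -> counter=6 r=(5,0,6,2) succ=(1,0,3,1) retry=(0,0,0,0)
13. A CAS -> counter=6 r=(5,0,6,2) succ=(1,0,3,1) retry=(1,0,0,0)
14. C CAS -> counter=7 r=(5,0,6,2) succ=(1,0,4,1) retry=(1,0,0,0)
15. B LOAD -> counter=7 r=(5,7,6,2) succ=(1,0,4,1) retry=(1,0,0,0)
16. A LOAD -> counter=7 r=(7,7,6,2) succ=(1,0,4,1) retry=(1,0,0,0)
17. A CAS -> counter=8 r=(7,7,6,2) succ=(2,0,4,1) retry=(1,0,0,0)
18. B CAS -> counter=8 r=(7,7,6,2) succ=(2,0,4,1) retry=(1,1,0,0)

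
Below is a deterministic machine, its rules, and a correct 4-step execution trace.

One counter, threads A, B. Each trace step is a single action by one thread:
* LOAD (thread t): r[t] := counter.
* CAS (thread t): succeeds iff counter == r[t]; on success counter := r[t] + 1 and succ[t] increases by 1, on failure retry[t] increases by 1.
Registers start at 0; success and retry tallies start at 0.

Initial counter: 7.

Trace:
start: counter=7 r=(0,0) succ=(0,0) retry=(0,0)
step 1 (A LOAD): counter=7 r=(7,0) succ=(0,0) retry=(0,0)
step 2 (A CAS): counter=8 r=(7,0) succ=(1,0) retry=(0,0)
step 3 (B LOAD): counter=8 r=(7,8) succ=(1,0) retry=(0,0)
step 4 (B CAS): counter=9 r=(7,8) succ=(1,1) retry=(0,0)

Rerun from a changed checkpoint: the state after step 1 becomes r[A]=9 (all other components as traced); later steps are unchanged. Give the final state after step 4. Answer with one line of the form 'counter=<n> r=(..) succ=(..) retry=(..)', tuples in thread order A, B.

counter=8 r=(9,7) succ=(0,1) retry=(1,0)

state after step 1 := counter=7 r=(9,0) succ=(0,0) retry=(0,0)
step 2 (A CAS): counter=7 r=(9,0) succ=(0,0) retry=(1,0)
step 3 (B LOAD): counter=7 r=(9,7) succ=(0,0) retry=(1,0)
step 4 (B CAS): counter=8 r=(9,7) succ=(0,1) retry=(1,0)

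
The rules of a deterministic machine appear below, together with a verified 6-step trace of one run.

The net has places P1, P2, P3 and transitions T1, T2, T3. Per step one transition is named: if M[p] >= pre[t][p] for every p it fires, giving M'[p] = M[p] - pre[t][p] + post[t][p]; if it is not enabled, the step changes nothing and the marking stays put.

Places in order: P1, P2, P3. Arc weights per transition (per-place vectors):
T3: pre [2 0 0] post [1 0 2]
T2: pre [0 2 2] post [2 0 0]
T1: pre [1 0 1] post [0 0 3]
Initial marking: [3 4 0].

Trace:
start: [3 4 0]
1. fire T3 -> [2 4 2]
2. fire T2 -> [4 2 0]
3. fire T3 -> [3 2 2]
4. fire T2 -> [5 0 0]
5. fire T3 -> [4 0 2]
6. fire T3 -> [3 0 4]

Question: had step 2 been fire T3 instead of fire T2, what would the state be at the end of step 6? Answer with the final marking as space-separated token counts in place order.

(re-executing from step 2 with the substitution; state before step 2: [2 4 2])
2. fire T3 -> [1 4 4]
3. fire T3 -> [1 4 4]
4. fire T2 -> [3 2 2]
5. fire T3 -> [2 2 4]
6. fire T3 -> [1 2 6]

1 2 6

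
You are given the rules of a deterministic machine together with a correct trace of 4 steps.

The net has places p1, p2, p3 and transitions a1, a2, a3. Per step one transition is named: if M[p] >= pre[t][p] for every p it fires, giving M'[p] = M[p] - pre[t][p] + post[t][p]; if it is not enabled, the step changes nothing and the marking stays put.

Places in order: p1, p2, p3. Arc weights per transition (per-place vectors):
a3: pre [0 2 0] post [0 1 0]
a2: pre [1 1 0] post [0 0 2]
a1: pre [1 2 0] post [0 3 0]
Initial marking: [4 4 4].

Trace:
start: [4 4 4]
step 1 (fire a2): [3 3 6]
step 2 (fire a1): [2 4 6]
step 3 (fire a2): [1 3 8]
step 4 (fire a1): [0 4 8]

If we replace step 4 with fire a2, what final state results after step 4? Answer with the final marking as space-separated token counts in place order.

0 2 10

(re-executing from step 4 with the substitution; state before step 4: [1 3 8])
step 4 (fire a2): [0 2 10]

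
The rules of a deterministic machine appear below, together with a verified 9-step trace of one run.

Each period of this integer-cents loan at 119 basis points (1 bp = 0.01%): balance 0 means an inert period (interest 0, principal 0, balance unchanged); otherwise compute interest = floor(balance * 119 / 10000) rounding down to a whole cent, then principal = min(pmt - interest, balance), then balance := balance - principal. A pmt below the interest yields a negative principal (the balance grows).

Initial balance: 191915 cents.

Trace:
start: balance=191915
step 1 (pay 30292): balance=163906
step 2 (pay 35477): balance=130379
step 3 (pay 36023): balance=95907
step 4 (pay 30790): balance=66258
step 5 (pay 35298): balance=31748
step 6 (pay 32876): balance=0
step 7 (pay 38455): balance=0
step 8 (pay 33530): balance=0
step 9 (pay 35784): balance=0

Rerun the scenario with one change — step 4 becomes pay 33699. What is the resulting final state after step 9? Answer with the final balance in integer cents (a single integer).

0

(re-executing from step 4 with the substitution; state before step 4: balance=95907)
step 4 (pay 33699): balance=63349
step 5 (pay 35298): balance=28804
step 6 (pay 32876): balance=0
step 7 (pay 38455): balance=0
step 8 (pay 33530): balance=0
step 9 (pay 35784): balance=0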